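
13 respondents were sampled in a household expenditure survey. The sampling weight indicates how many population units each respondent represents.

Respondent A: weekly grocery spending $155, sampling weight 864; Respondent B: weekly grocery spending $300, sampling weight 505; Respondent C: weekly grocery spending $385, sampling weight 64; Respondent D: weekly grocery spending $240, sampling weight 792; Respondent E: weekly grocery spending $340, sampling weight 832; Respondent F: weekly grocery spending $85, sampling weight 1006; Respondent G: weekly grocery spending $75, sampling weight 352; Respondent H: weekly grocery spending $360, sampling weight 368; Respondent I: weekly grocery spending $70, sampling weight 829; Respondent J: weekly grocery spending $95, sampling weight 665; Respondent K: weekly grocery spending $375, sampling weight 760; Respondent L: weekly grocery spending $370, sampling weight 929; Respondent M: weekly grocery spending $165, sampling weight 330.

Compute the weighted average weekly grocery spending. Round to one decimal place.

220.8

Weighted sum = 1831795
Sum of weights = 8296
Weighted mean = 1831795 / 8296 = 220.8046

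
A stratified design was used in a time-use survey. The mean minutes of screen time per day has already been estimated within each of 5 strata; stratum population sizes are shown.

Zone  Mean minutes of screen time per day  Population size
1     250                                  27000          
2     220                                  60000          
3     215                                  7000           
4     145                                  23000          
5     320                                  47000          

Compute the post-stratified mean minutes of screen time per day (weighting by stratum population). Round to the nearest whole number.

Σ Nₕ·x̄ₕ = 250×27000 + 220×60000 + 215×7000 + 145×23000 + 320×47000
  = 6750000 + 13200000 + 1505000 + 3335000 + 15040000 = 39830000
Σ Nₕ = 27000 + 60000 + 7000 + 23000 + 47000 = 164000
Overall mean = 39830000 / 164000 = 242.86585

243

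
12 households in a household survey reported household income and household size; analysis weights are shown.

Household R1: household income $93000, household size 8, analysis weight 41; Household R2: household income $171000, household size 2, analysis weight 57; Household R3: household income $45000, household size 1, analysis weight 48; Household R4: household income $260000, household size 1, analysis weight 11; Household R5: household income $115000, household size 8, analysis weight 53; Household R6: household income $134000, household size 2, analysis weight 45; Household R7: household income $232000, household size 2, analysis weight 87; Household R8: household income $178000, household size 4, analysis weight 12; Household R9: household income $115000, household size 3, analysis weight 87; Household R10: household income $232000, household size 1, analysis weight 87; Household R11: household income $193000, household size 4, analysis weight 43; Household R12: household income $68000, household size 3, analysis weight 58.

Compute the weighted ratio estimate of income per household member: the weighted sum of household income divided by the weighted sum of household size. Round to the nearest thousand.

49000

Σ wᵢ·y = 93000×41 + 171000×57 + 45000×48 + 260000×11 + 115000×53 + 134000×45 + 232000×87 + 178000×12 + 115000×87 + 232000×87 + 193000×43 + 68000×58
  = 95457000
Σ wᵢ·x = 8×41 + 2×57 + 1×48 + 1×11 + 8×53 + 2×45 + 2×87 + 4×12 + 3×87 + 1×87 + 4×43 + 3×58
  = 1931
Ratio = 95457000 / 1931 = 49433.972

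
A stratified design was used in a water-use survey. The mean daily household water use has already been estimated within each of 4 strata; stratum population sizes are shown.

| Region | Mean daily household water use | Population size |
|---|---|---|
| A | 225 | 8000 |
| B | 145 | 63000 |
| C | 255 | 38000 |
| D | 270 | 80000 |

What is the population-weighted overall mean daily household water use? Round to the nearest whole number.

223

Σ Nₕ·x̄ₕ = 225×8000 + 145×63000 + 255×38000 + 270×80000
  = 1800000 + 9135000 + 9690000 + 21600000 = 42225000
Σ Nₕ = 8000 + 63000 + 38000 + 80000 = 189000
Overall mean = 42225000 / 189000 = 223.4127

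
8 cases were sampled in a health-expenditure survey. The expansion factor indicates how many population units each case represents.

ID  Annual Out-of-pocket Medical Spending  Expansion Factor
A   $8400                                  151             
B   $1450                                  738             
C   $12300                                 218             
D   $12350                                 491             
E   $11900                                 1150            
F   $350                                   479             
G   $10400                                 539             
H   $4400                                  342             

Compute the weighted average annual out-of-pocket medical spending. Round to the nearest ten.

Weighted sum = 8400×151 + 1450×738 + 12300×218 + 12350×491 + 11900×1150 + 350×479 + 10400×539 + 4400×342
  = 32046800
Sum of weights = 151 + 738 + 218 + 491 + 1150 + 479 + 539 + 342 = 4108
Weighted mean = 32046800 / 4108 = 7801.0711

7800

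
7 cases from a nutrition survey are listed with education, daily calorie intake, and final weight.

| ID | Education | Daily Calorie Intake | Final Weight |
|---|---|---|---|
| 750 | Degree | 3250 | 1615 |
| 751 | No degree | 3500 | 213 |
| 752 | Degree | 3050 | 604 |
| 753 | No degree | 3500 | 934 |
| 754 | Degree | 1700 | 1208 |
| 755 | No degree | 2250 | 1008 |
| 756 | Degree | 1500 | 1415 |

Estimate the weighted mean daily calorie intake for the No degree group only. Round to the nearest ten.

2920

No degree rows: 751, 753, 755
Weighted sum = 3500×213 + 3500×934 + 2250×1008
  = 745500 + 3269000 + 2268000 = 6282500
Sum of weights = 213 + 934 + 1008 = 2155
Weighted mean = 6282500 / 2155 = 2915.3132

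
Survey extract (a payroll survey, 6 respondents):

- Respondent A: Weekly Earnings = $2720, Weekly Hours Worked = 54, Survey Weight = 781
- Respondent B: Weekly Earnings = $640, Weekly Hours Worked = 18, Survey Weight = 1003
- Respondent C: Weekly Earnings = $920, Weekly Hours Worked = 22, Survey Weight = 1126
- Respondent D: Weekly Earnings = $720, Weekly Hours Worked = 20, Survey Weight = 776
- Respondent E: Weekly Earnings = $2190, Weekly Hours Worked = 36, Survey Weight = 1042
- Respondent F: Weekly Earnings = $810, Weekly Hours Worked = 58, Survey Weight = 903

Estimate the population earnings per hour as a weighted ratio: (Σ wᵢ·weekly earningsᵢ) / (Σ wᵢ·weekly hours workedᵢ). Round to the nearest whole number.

Σ wᵢ·y = 2720×781 + 640×1003 + 920×1126 + 720×776 + 2190×1042 + 810×903
  = 2124320 + 641920 + 1035920 + 558720 + 2281980 + 731430 = 7374290
Σ wᵢ·x = 54×781 + 18×1003 + 22×1126 + 20×776 + 36×1042 + 58×903
  = 190406
Ratio = 7374290 / 190406 = 38.729294

39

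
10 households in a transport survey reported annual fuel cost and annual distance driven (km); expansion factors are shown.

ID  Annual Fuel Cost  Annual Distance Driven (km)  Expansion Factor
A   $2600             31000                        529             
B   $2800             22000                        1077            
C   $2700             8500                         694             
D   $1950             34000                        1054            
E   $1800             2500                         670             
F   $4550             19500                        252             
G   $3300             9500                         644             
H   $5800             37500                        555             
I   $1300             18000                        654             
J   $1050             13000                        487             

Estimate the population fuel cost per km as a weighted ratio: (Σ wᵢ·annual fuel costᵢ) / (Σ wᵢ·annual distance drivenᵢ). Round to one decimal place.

0.1

Σ wᵢ·y = 2600×529 + 2800×1077 + 2700×694 + 1950×1054 + 1800×670 + 4550×252 + 3300×644 + 5800×555 + 1300×654 + 1050×487
  = 1375400 + 3015600 + 1873800 + 2055300 + 1206000 + 1146600 + 2125200 + 3219000 + 850200 + 511350 = 17378450
Σ wᵢ·x = 31000×529 + 22000×1077 + 8500×694 + 34000×1054 + 2500×670 + 19500×252 + 9500×644 + 37500×555 + 18000×654 + 13000×487
  = 16399000 + 23694000 + 5899000 + 35836000 + 1675000 + 4914000 + 6118000 + 20812500 + 11772000 + 6331000 = 133450500
Ratio = 17378450 / 133450500 = 0.13022394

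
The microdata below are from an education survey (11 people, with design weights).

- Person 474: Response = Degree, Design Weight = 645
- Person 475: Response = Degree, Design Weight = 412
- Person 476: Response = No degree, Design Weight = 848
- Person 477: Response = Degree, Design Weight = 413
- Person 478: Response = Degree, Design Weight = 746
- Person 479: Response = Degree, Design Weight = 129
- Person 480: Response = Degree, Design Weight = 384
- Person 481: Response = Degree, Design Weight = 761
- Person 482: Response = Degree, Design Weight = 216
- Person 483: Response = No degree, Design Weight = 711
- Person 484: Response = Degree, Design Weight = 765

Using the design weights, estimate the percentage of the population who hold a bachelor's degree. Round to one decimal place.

Sum of weights for 'Degree' = 645 + 412 + 413 + 746 + 129 + 384 + 761 + 216 + 765 = 4471
Total weight = 645 + 412 + 848 + 413 + 746 + 129 + 384 + 761 + 216 + 711 + 765 = 6030
Weighted proportion = 4471 / 6030 = 0.74145937 → 74.145937%

74.1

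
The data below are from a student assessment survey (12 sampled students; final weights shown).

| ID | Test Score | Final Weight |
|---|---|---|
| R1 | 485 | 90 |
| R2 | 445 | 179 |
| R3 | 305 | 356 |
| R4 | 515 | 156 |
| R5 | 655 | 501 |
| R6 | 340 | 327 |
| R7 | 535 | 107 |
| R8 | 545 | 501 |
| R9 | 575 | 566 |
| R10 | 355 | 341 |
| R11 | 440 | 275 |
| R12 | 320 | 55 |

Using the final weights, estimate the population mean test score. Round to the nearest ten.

Weighted sum = 485×90 + 445×179 + 305×356 + 515×156 + 655×501 + 340×327 + 535×107 + 545×501 + 575×566 + 355×341 + 440×275 + 320×55
  = 43650 + 79655 + 108580 + 80340 + 328155 + 111180 + 57245 + 273045 + 325450 + 121055 + 121000 + 17600 = 1666955
Sum of weights = 3454
Weighted mean = 1666955 / 3454 = 482.61581

480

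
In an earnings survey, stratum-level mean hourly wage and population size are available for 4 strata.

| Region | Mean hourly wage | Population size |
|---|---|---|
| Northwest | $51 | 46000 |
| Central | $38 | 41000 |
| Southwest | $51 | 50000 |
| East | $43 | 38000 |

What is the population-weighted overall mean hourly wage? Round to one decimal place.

Σ Nₕ·x̄ₕ = 51×46000 + 38×41000 + 51×50000 + 43×38000
  = 2346000 + 1558000 + 2550000 + 1634000 = 8088000
Σ Nₕ = 46000 + 41000 + 50000 + 38000 = 175000
Overall mean = 8088000 / 175000 = 46.217143

46.2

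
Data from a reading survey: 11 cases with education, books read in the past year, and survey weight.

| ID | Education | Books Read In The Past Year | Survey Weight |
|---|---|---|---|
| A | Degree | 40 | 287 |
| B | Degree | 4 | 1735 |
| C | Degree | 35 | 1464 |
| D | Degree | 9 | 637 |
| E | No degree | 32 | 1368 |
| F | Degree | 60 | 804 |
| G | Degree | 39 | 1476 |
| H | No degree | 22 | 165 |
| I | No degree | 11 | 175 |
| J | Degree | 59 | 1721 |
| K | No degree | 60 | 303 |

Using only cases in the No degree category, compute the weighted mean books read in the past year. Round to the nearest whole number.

No degree rows: E, H, I, K
Weighted sum = 32×1368 + 22×165 + 11×175 + 60×303
  = 43776 + 3630 + 1925 + 18180 = 67511
Sum of weights = 1368 + 165 + 175 + 303 = 2011
Weighted mean = 67511 / 2011 = 33.57086

34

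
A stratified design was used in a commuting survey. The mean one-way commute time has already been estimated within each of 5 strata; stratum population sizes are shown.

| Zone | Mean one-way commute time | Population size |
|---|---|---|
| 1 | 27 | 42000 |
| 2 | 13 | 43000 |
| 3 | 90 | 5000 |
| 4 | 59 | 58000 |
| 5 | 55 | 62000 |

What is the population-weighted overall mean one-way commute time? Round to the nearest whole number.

43

Σ Nₕ·x̄ₕ = 27×42000 + 13×43000 + 90×5000 + 59×58000 + 55×62000
  = 1134000 + 559000 + 450000 + 3422000 + 3410000 = 8975000
Σ Nₕ = 42000 + 43000 + 5000 + 58000 + 62000 = 210000
Overall mean = 8975000 / 210000 = 42.738095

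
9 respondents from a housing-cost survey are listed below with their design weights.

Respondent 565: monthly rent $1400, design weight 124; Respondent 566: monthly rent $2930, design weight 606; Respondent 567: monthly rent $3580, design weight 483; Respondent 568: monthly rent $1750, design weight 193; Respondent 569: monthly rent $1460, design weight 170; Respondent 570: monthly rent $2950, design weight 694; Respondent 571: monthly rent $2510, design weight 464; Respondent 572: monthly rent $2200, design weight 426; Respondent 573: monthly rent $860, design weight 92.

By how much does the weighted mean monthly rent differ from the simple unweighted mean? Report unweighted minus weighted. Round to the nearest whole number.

-429

Unweighted sum = 1400 + 2930 + 3580 + 1750 + 1460 + 2950 + 2510 + 2200 + 860 = 19640
Unweighted mean = 19640 / 9 = 2182.2222
Weighted sum = 1400×124 + 2930×606 + 3580×483 + 1750×193 + 1460×170 + 2950×694 + 2510×464 + 2200×426 + 860×92
  = 173600 + 1775580 + 1729140 + 337750 + 248200 + 2047300 + 1164640 + 937200 + 79120 = 8492530
Sum of weights = 124 + 606 + 483 + 193 + 170 + 694 + 464 + 426 + 92 = 3252
Weighted mean = 8492530 / 3252 = 2611.4791
Difference (unweighted minus weighted) = -429.25687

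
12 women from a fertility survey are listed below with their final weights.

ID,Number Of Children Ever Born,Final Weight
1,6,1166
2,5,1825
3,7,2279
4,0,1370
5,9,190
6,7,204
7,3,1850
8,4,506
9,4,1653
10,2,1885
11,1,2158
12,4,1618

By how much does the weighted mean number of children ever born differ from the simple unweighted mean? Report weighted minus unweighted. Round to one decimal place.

Unweighted sum = 6 + 5 + 7 + 0 + 9 + 7 + 3 + 4 + 4 + 2 + 1 + 4 = 52
Unweighted mean = 52 / 12 = 4.3333333
Weighted sum = 6×1166 + 5×1825 + 7×2279 + 0×1370 + 9×190 + 7×204 + 3×1850 + 4×506 + 4×1653 + 2×1885 + 1×2158 + 4×1618
  = 6996 + 9125 + 15953 + 0 + 1710 + 1428 + 5550 + 2024 + 6612 + 3770 + 2158 + 6472 = 61798
Sum of weights = 1166 + 1825 + 2279 + 1370 + 190 + 204 + 1850 + 506 + 1653 + 1885 + 2158 + 1618 = 16704
Weighted mean = 61798 / 16704 = 3.6995929
Difference (weighted minus unweighted) = -0.63374042

-0.6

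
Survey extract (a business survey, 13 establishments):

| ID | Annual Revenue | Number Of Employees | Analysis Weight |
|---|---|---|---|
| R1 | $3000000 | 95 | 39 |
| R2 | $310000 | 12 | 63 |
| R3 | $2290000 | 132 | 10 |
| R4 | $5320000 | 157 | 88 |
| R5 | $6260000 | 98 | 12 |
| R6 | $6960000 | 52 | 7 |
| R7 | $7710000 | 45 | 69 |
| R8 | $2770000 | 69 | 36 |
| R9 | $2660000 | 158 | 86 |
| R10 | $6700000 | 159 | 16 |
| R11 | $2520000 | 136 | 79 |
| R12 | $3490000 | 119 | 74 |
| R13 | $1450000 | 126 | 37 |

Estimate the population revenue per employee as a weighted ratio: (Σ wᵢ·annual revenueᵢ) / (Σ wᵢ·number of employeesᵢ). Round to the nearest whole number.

33250

Σ wᵢ·y = 2230090000
Σ wᵢ·x = 67070
Ratio = 2230090000 / 67070 = 33250.186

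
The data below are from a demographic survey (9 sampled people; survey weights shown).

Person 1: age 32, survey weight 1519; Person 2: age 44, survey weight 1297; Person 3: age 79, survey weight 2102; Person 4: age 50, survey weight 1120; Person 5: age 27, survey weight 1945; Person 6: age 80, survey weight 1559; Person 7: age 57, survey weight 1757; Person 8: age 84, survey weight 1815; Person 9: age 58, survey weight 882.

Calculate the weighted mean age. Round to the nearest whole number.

58

Weighted sum = 32×1519 + 44×1297 + 79×2102 + 50×1120 + 27×1945 + 80×1559 + 57×1757 + 84×1815 + 58×882
  = 48608 + 57068 + 166058 + 56000 + 52515 + 124720 + 100149 + 152460 + 51156 = 808734
Sum of weights = 13996
Weighted mean = 808734 / 13996 = 57.783224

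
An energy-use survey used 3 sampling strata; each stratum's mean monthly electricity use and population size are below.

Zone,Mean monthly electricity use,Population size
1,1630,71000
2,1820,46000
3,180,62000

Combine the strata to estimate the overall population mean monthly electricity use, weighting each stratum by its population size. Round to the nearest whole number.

Σ Nₕ·x̄ₕ = 1630×71000 + 1820×46000 + 180×62000
  = 115730000 + 83720000 + 11160000 = 210610000
Σ Nₕ = 71000 + 46000 + 62000 = 179000
Overall mean = 210610000 / 179000 = 1176.5922

1177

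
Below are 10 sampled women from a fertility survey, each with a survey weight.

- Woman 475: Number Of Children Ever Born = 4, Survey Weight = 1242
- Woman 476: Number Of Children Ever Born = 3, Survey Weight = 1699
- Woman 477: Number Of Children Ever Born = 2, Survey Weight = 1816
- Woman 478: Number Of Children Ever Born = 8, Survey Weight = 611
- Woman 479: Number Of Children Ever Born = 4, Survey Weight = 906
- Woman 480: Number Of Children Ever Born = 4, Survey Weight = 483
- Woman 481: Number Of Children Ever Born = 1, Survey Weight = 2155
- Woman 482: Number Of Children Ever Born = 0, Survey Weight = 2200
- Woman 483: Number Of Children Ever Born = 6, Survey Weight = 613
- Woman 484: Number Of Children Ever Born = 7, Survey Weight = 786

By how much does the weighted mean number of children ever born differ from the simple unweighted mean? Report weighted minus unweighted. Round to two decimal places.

-1.06

Unweighted sum = 4 + 3 + 2 + 8 + 4 + 4 + 1 + 0 + 6 + 7 = 39
Unweighted mean = 39 / 10 = 3.9
Weighted sum = 35476
Sum of weights = 1242 + 1699 + 1816 + 611 + 906 + 483 + 2155 + 2200 + 613 + 786 = 12511
Weighted mean = 35476 / 12511 = 2.8355847
Difference (weighted minus unweighted) = -1.0644153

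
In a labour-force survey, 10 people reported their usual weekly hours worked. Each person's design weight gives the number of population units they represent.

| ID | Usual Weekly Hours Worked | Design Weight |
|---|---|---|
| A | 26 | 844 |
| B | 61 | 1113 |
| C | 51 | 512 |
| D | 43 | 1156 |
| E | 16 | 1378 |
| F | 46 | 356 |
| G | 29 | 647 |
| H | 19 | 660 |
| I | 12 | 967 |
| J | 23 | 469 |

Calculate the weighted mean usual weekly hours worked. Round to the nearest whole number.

Weighted sum = 26×844 + 61×1113 + 51×512 + 43×1156 + 16×1378 + 46×356 + 29×647 + 19×660 + 12×967 + 23×469
  = 21944 + 67893 + 26112 + 49708 + 22048 + 16376 + 18763 + 12540 + 11604 + 10787 = 257775
Sum of weights = 844 + 1113 + 512 + 1156 + 1378 + 356 + 647 + 660 + 967 + 469 = 8102
Weighted mean = 257775 / 8102 = 31.816218

32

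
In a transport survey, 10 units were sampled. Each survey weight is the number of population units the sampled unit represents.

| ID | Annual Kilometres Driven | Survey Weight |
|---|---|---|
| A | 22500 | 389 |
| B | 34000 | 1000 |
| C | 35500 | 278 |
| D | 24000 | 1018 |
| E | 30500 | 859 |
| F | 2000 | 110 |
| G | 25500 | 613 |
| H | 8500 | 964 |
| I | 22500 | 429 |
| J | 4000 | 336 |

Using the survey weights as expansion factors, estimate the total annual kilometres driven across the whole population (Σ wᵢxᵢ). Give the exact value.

Weighted total = 22500×389 + 34000×1000 + 35500×278 + 24000×1018 + 30500×859 + 2000×110 + 25500×613 + 8500×964 + 22500×429 + 4000×336
  = 138295000

138295000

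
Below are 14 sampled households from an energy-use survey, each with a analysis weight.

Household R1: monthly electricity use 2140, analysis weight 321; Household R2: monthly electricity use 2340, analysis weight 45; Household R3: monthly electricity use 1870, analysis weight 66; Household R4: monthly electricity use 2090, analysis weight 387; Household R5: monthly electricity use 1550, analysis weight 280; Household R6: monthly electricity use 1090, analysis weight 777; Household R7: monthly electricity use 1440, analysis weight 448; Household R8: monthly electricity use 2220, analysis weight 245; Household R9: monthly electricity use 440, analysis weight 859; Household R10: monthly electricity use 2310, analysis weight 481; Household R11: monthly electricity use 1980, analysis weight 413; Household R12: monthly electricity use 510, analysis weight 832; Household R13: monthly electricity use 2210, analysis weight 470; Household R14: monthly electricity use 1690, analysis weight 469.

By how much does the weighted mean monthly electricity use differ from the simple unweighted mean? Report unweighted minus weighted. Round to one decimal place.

Unweighted sum = 23880
Unweighted mean = 23880 / 14 = 1705.7143
Weighted sum = 8756880
Sum of weights = 6093
Weighted mean = 8756880 / 6093 = 1437.2033
Difference (unweighted minus weighted) = 268.51094

268.5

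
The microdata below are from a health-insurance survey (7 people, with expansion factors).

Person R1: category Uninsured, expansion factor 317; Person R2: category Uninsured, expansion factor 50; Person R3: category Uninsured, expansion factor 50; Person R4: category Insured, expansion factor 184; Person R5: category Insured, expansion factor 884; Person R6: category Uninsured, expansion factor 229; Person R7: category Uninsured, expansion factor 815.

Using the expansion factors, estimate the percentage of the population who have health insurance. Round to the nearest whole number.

Sum of weights for 'Insured' = 184 + 884 = 1068
Total weight = 317 + 50 + 50 + 184 + 884 + 229 + 815 = 2529
Weighted proportion = 1068 / 2529 = 0.4223013 → 42.23013%

42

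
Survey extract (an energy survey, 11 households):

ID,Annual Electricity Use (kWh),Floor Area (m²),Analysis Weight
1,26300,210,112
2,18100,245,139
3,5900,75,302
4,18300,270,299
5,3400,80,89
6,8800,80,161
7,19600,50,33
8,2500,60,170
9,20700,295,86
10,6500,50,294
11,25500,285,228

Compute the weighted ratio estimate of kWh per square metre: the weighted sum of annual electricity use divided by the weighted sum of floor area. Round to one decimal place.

Σ wᵢ·y = 26300×112 + 18100×139 + 5900×302 + 18300×299 + 3400×89 + 8800×161 + 19600×33 + 2500×170 + 20700×86 + 6500×294 + 25500×228
  = 25011400
Σ wᵢ·x = 210×112 + 245×139 + 75×302 + 270×299 + 80×89 + 80×161 + 50×33 + 60×170 + 295×86 + 50×294 + 285×228
  = 23520 + 34055 + 22650 + 80730 + 7120 + 12880 + 1650 + 10200 + 25370 + 14700 + 64980 = 297855
Ratio = 25011400 / 297855 = 83.971731

84.0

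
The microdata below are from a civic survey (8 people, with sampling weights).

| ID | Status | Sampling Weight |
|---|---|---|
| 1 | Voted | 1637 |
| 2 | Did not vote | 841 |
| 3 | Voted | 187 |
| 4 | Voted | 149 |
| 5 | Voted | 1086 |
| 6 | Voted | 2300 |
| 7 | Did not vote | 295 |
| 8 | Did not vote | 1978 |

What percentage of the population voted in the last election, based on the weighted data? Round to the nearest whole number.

Sum of weights for 'Voted' = 1637 + 187 + 149 + 1086 + 2300 = 5359
Total weight = 1637 + 841 + 187 + 149 + 1086 + 2300 + 295 + 1978 = 8473
Weighted proportion = 5359 / 8473 = 0.63247964 → 63.247964%

63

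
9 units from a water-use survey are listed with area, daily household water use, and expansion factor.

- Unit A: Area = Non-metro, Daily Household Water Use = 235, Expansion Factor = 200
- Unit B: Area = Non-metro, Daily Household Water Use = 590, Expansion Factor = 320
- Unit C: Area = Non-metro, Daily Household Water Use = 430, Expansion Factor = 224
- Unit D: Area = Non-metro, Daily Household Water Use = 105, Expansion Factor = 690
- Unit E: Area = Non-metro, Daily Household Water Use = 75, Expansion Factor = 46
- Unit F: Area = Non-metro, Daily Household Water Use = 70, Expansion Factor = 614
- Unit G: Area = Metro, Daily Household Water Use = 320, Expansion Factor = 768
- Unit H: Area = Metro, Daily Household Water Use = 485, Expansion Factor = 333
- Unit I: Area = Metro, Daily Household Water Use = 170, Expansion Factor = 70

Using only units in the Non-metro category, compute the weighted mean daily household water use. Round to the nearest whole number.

Non-metro rows: A, B, C, D, E, F
Weighted sum = 235×200 + 590×320 + 430×224 + 105×690 + 75×46 + 70×614
  = 47000 + 188800 + 96320 + 72450 + 3450 + 42980 = 451000
Sum of weights = 200 + 320 + 224 + 690 + 46 + 614 = 2094
Weighted mean = 451000 / 2094 = 215.37727

215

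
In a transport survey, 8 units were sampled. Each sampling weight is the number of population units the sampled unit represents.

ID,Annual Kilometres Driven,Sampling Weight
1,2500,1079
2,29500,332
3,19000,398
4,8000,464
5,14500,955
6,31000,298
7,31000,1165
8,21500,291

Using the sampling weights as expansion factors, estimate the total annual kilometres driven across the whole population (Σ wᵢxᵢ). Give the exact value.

Weighted total = 89222500

89222500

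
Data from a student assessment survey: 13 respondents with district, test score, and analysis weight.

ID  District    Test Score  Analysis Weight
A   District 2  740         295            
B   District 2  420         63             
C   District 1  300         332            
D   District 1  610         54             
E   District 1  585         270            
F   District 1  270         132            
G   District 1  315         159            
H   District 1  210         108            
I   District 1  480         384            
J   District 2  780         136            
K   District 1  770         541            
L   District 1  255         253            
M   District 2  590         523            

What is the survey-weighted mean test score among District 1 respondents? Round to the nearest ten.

District 1 rows: C, D, E, F, G, H, I, K, L
Weighted sum = 300×332 + 610×54 + 585×270 + 270×132 + 315×159 + 210×108 + 480×384 + 770×541 + 255×253
  = 99600 + 32940 + 157950 + 35640 + 50085 + 22680 + 184320 + 416570 + 64515 = 1064300
Sum of weights = 332 + 54 + 270 + 132 + 159 + 108 + 384 + 541 + 253 = 2233
Weighted mean = 1064300 / 2233 = 476.62338

480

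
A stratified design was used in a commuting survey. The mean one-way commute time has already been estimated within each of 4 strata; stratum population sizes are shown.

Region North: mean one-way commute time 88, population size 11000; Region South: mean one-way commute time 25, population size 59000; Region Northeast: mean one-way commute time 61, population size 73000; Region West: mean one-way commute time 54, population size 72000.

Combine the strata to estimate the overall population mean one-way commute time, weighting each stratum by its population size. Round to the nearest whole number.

50

Σ Nₕ·x̄ₕ = 88×11000 + 25×59000 + 61×73000 + 54×72000
  = 968000 + 1475000 + 4453000 + 3888000 = 10784000
Σ Nₕ = 215000
Overall mean = 10784000 / 215000 = 50.15814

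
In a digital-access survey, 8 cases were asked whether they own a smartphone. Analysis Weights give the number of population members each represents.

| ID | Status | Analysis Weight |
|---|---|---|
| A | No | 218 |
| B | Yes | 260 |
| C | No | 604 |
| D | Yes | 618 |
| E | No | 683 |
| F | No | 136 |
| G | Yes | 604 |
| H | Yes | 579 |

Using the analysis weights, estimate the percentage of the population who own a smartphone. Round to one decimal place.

Sum of weights for 'Yes' = 260 + 618 + 604 + 579 = 2061
Total weight = 3702
Weighted proportion = 2061 / 3702 = 0.55672609 → 55.672609%

55.7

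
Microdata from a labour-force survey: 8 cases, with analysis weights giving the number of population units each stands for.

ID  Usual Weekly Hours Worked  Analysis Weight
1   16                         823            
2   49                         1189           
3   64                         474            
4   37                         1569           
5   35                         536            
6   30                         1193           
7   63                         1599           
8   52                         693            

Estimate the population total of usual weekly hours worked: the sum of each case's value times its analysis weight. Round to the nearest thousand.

351000

Weighted total = 16×823 + 49×1189 + 64×474 + 37×1569 + 35×536 + 30×1193 + 63×1599 + 52×693
  = 13168 + 58261 + 30336 + 58053 + 18760 + 35790 + 100737 + 36036 = 351141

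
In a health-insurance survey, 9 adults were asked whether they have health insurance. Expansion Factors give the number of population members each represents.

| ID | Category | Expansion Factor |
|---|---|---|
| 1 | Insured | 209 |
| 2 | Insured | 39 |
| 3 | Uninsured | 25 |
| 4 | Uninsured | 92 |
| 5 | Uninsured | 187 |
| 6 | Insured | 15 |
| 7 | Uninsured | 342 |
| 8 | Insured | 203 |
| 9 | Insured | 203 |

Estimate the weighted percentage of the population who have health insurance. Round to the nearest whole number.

51

Sum of weights for 'Insured' = 209 + 39 + 15 + 203 + 203 = 669
Total weight = 209 + 39 + 25 + 92 + 187 + 15 + 342 + 203 + 203 = 1315
Weighted proportion = 669 / 1315 = 0.50874525 → 50.874525%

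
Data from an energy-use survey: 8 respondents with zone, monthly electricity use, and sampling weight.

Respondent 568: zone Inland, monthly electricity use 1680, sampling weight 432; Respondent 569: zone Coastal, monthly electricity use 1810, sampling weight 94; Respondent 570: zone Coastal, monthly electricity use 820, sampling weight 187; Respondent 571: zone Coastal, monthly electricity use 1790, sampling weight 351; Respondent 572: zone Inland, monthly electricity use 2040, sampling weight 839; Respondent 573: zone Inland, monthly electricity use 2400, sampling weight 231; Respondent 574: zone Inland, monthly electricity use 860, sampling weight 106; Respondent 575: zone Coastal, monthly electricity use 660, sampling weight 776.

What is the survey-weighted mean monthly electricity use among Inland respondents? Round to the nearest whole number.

1917

Inland rows: 568, 572, 573, 574
Weighted sum = 1680×432 + 2040×839 + 2400×231 + 860×106
  = 725760 + 1711560 + 554400 + 91160 = 3082880
Sum of weights = 432 + 839 + 231 + 106 = 1608
Weighted mean = 3082880 / 1608 = 1917.2139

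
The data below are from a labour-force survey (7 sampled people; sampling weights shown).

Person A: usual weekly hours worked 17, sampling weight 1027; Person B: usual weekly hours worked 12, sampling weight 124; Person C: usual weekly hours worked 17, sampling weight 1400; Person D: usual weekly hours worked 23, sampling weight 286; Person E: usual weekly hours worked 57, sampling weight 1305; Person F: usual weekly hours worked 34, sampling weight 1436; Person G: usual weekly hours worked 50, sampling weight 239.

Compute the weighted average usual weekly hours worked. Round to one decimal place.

31.7

Weighted sum = 17×1027 + 12×124 + 17×1400 + 23×286 + 57×1305 + 34×1436 + 50×239
  = 17459 + 1488 + 23800 + 6578 + 74385 + 48824 + 11950 = 184484
Sum of weights = 1027 + 124 + 1400 + 286 + 1305 + 1436 + 239 = 5817
Weighted mean = 184484 / 5817 = 31.71463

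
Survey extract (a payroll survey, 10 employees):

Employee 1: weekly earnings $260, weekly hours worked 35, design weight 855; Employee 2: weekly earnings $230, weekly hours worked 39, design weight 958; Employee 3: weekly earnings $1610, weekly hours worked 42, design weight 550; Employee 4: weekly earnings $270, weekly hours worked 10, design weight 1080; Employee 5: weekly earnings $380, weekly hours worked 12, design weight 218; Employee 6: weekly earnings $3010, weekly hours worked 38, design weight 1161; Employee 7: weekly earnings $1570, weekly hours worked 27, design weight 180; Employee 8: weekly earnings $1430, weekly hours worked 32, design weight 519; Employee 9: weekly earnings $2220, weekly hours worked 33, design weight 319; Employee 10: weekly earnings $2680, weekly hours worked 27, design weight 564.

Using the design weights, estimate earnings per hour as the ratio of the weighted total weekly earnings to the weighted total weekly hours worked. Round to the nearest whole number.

43

Σ wᵢ·y = 8441660
Σ wᵢ·x = 35×855 + 39×958 + 42×550 + 10×1080 + 12×218 + 38×1161 + 27×180 + 32×519 + 33×319 + 27×564
  = 195144
Ratio = 8441660 / 195144 = 43.258619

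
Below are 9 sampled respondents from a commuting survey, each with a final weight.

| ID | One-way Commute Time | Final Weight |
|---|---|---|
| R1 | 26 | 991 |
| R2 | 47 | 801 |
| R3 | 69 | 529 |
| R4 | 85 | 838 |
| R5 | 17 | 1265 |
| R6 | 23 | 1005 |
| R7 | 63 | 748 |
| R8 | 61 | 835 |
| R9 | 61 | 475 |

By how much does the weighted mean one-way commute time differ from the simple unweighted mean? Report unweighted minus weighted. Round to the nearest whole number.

Unweighted sum = 452
Unweighted mean = 452 / 9 = 50.222222
Weighted sum = 26×991 + 47×801 + 69×529 + 85×838 + 17×1265 + 23×1005 + 63×748 + 61×835 + 61×475
  = 25766 + 37647 + 36501 + 71230 + 21505 + 23115 + 47124 + 50935 + 28975 = 342798
Sum of weights = 7487
Weighted mean = 342798 / 7487 = 45.785762
Difference (unweighted minus weighted) = 4.4364602

4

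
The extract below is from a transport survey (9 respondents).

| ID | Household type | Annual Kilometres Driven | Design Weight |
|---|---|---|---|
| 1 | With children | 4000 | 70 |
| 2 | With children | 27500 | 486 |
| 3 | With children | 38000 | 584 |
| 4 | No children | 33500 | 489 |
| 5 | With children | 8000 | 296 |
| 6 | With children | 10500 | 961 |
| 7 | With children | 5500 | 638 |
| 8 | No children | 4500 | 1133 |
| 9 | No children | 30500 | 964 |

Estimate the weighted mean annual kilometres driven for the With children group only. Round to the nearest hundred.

17100

With children rows: 1, 2, 3, 5, 6, 7
Weighted sum = 4000×70 + 27500×486 + 38000×584 + 8000×296 + 10500×961 + 5500×638
  = 51804500
Sum of weights = 70 + 486 + 584 + 296 + 961 + 638 = 3035
Weighted mean = 51804500 / 3035 = 17069.028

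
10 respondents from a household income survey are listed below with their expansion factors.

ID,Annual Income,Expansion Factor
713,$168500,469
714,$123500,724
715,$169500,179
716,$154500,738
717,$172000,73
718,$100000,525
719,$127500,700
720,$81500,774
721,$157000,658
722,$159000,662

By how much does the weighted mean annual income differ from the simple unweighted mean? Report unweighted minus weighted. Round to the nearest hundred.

7000

Unweighted sum = 1413000
Unweighted mean = 1413000 / 10 = 141300
Weighted sum = 168500×469 + 123500×724 + 169500×179 + 154500×738 + 172000×73 + 100000×525 + 127500×700 + 81500×774 + 157000×658 + 159000×662
  = 79026500 + 89414000 + 30340500 + 114021000 + 12556000 + 52500000 + 89250000 + 63081000 + 103306000 + 105258000 = 738753000
Sum of weights = 469 + 724 + 179 + 738 + 73 + 525 + 700 + 774 + 658 + 662 = 5502
Weighted mean = 738753000 / 5502 = 134269.9
Difference (unweighted minus weighted) = 7030.0981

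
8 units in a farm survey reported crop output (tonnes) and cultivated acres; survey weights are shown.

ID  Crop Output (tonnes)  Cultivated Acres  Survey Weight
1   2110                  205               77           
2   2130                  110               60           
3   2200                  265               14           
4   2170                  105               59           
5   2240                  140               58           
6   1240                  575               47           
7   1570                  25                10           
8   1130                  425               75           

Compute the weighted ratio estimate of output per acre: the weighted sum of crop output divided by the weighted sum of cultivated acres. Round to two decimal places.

Σ wᵢ·y = 737750
Σ wᵢ·x = 205×77 + 110×60 + 265×14 + 105×59 + 140×58 + 575×47 + 25×10 + 425×75
  = 99560
Ratio = 737750 / 99560 = 7.4101045

7.41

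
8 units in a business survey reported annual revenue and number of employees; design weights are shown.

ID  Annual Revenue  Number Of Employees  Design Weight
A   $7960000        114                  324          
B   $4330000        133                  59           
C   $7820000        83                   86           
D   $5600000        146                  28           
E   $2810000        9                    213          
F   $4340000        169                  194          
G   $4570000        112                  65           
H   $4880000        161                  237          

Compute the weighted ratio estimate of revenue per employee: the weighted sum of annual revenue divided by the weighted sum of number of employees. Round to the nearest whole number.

48167

Σ wᵢ·y = 6557930000
Σ wᵢ·x = 114×324 + 133×59 + 83×86 + 146×28 + 9×213 + 169×194 + 112×65 + 161×237
  = 36936 + 7847 + 7138 + 4088 + 1917 + 32786 + 7280 + 38157 = 136149
Ratio = 6557930000 / 136149 = 48167.302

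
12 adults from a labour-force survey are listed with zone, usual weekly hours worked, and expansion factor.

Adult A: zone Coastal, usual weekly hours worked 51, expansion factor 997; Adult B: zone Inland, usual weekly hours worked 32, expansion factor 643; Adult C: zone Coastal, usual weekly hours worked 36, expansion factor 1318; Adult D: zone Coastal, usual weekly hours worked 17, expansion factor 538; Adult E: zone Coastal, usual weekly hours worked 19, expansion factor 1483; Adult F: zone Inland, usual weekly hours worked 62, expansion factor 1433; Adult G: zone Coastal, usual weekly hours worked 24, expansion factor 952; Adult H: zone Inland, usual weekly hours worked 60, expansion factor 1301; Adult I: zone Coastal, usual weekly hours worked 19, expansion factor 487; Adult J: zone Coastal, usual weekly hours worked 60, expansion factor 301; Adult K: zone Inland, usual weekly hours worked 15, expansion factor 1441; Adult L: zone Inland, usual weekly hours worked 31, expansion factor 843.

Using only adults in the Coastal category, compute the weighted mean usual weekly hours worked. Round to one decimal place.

Coastal rows: A, C, D, E, G, I, J
Weighted sum = 51×997 + 36×1318 + 17×538 + 19×1483 + 24×952 + 19×487 + 60×301
  = 185779
Sum of weights = 997 + 1318 + 538 + 1483 + 952 + 487 + 301 = 6076
Weighted mean = 185779 / 6076 = 30.575872

30.6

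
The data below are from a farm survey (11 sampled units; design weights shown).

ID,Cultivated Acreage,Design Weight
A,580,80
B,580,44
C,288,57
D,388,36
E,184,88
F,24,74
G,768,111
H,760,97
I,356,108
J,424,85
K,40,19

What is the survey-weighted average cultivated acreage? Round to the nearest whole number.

444

Weighted sum = 580×80 + 580×44 + 288×57 + 388×36 + 184×88 + 24×74 + 768×111 + 760×97 + 356×108 + 424×85 + 40×19
  = 354488
Sum of weights = 80 + 44 + 57 + 36 + 88 + 74 + 111 + 97 + 108 + 85 + 19 = 799
Weighted mean = 354488 / 799 = 443.66458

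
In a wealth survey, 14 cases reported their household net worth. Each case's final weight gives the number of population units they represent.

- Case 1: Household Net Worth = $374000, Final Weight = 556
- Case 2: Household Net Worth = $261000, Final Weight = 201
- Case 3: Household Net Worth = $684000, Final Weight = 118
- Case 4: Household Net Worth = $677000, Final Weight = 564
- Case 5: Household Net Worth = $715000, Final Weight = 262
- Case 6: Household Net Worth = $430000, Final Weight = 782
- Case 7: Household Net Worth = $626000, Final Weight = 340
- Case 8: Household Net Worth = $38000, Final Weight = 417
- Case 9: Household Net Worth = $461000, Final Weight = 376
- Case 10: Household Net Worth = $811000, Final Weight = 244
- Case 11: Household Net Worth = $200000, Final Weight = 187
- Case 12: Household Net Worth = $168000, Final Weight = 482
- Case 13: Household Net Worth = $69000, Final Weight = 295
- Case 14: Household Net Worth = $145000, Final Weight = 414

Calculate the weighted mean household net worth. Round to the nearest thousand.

Weighted sum = 2045202000
Sum of weights = 5238
Weighted mean = 2045202000 / 5238 = 390454.75

390000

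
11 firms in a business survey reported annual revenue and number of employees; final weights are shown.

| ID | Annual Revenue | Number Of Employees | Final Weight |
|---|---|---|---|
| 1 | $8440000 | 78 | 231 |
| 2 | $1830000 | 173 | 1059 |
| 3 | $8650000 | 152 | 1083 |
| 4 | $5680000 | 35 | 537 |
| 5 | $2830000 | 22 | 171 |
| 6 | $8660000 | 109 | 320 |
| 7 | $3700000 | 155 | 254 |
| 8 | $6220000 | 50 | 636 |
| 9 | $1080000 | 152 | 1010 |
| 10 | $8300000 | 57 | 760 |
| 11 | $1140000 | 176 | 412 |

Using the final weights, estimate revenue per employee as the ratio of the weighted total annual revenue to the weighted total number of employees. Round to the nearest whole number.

Σ wᵢ·y = 8440000×231 + 1830000×1059 + 8650000×1083 + 5680000×537 + 2830000×171 + 8660000×320 + 3700000×254 + 6220000×636 + 1080000×1010 + 8300000×760 + 1140000×412
  = 1949640000 + 1937970000 + 9367950000 + 3050160000 + 483930000 + 2771200000 + 939800000 + 3955920000 + 1090800000 + 6308000000 + 469680000 = 32325050000
Σ wᵢ·x = 78×231 + 173×1059 + 152×1083 + 35×537 + 22×171 + 109×320 + 155×254 + 50×636 + 152×1010 + 57×760 + 176×412
  = 18018 + 183207 + 164616 + 18795 + 3762 + 34880 + 39370 + 31800 + 153520 + 43320 + 72512 = 763800
Ratio = 32325050000 / 763800 = 42321.354

42321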